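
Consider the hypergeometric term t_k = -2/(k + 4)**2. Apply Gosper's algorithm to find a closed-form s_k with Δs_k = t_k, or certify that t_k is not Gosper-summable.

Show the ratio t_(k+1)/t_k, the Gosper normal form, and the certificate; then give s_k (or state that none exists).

not Gosper-summable; s_k does not exist

Step 1: r(k) = (k + 4)**2/(k + 5)**2.
So A=k**2 + 8*k + 16 and B=k**2 + 10*k + 25, with C=1.
Solve (k**2 + 8*k + 16)·f(k+1) − (k**2 + 8*k + 16)·f(k) = 1.
d = 0 from the (2,2,0) case.
Put f(k) = c0: A·f(k+1) − B(k−1)·f(k) − C = -1; need -1 = 0 — inconsistent ⇒ no f, not summable.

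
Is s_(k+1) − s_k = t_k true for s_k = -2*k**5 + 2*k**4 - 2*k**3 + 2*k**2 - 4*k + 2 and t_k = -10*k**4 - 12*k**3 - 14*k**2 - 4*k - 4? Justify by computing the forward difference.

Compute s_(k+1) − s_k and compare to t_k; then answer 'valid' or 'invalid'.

s_(k+1) = -4*k - 2*(k + 1)**5 + 2*(k + 1)**4 - 2*(k + 1)**3 + 2*(k + 1)**2 - 2
s_(k+1) − s_k = -10*k**4 - 12*k**3 - 14*k**2 - 4*k - 4
(s_(k+1) − s_k) − t_k = 0

Valid: the claim telescopes to t_k.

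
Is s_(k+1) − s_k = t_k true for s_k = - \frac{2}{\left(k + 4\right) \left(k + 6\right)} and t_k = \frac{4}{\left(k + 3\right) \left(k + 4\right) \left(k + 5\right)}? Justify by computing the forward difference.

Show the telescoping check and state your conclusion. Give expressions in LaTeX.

Invalid: residual \frac{6 \left(- 3 k - 17\right)}{k^{5} + 25 k^{4} + 245 k^{3} + 1175 k^{2} + 2754 k + 2520} ≠ 0.

s_(k+1) = -2/((k + 5)*(k + 7))
s_(k+1) − s_k = 2*(2*k + 11)/(k**4 + 22*k**3 + 179*k**2 + 638*k + 840)
(s_(k+1) − s_k) − t_k = 6*(-3*k - 17)/(k**5 + 25*k**4 + 245*k**3 + 1175*k**2 + 2754*k + 2520)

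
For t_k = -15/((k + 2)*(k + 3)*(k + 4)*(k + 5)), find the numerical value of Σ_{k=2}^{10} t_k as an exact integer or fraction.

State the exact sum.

Step 1: r(k) = (k + 2)/(k + 6).
So A=k + 2 and B=k + 6, with C=1.
Key eq: (k + 2)·f(k+1) = (k + 5)·f(k) + (1).
Degrees (1,1,0) ⇒ d ≤ 3.
Match coefficients ⇒ f(k) = k*(k**2 + 9*k + 26)/72.
So s_k = (B(k−1)f/C)·t_k = (k*(k + 5)*(k**2 + 9*k + 26)/72)·t_k = 5*k*(-k**2 - 9*k - 26)/(24*(k + 2)*(k + 3)*(k + 4)).
s_(k+1) − s_k = -15/(k**4 + 14*k**3 + 71*k**2 + 154*k + 120) = t_k.
Sum = s_(11) − s_(2); s_(11) = -451/2184, s_(2) = -1/6 ⇒ -29/728.

Σ = -29/728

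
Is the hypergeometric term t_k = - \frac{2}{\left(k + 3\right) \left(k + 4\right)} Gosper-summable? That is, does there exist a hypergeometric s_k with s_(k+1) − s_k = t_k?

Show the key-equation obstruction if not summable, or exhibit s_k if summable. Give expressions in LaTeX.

Yes. s_k = - \frac{2 k}{3 k + 9}.

t_(k+1)/t_k = (k + 3)/(k + 5).
Gosper form: A/B · C(k+1)/C(k) with A=k + 3, B=k + 5, C=1.
Set up (k + 3)·f(k+1) − (k + 4)·f(k) − (1) = 0.
deg f ≤ 1 (via 1,1,0).
Solving with deg f ≤ 1: f(k) = k/3.
R(k) = B(k−1)·f(k)/C(k) = k*(k + 4)/3; s_k = R·t_k = -2*k/(3*k + 9).
Check: Δs_k = -2/(k**2 + 7*k + 12). ✓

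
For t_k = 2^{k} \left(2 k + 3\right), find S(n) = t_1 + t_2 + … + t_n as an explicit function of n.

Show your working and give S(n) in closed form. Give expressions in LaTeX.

t_(k+1)/t_k = 2*(2*k + 5)/(2*k + 3).
So A=2 and B=1, with C=k + 3/2.
Set up (2)·f(k+1) − (1)·f(k) − (k + 3/2) = 0.
deg f ≤ 1 (via 0,0,1).
Match coefficients ⇒ f(k) = (2*k - 1)/2.
Certificate R = B(k−1)f/C = (2*k - 1)/(2*k + 3) gives s_k = 2**k*(2*k - 1).
Check: Δs_k = 2**k*(2*k + 3). ✓
Evaluate: s_(n+1) = 2**(n + 1)*(2*n + 1); subtract s_(1) = 2 ⇒ S(n) = 4*2**n*n + 2*2**n - 2.

S(n) = 4 \cdot 2^{n} n + 2 \cdot 2^{n} - 2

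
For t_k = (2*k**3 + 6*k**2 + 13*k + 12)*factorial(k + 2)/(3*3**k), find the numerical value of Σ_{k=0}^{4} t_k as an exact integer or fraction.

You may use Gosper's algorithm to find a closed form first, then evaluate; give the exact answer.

Σ = 10694/9

Compute t_(k+1)/t_k: get (2*k**4 + 18*k**3 + 67*k**2 + 126*k + 99)/(3*(2*k**3 + 6*k**2 + 13*k + 12)).
Take A(k)=k/3 + 1, B(k)=1, C(k)=k**3 + 3*k**2 + 13*k/2 + 6.
Solve (k/3 + 1)·f(k+1) − (1)·f(k) = k**3 + 3*k**2 + 13*k/2 + 6.
deg f ≤ 2 (via 1,0,3).
Coefficient equations give f(k) = 3*(2*k**2 + 2*k - 3)/2.
Get s_k = R·t_k = (2*k**2 + 2*k - 3)*factorial(k + 2)/3**k with R(k) = B(k−1)f(k)/C(k) = 3*(2*k**2 + 2*k - 3)/(2*k**3 + 6*k**2 + 13*k + 12).
Check: Δs_k = (2*k**3 + 6*k**2 + 13*k + 12)*factorial(k + 2)/(3*3**k). ✓
Σ_(k=0)^(4) t_k = s_(5) − s_(0) = 10640/9 − (-6) = 10694/9.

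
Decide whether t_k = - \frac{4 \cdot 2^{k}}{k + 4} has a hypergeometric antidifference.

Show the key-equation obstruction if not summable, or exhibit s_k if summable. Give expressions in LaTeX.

t_(k+1)/t_k = 2*(k + 4)/(k + 5).
Take A(k)=2*k + 8, B(k)=k + 5, C(k)=1.
Solve (2*k + 8)·f(k+1) − (k + 4)·f(k) = 1.
deg f ≤ -1 (via 1,1,0).
Negative degree bound (-1): no f exists, t_k not Gosper-summable.

No; the degree bound rules out any f.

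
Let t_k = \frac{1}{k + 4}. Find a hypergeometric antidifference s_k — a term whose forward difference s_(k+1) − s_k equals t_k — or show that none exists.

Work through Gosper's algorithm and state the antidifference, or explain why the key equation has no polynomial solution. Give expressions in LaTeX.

r(k) = (k + 4)/(k + 5) after simplifying.
Normal form (A,B,C) = (k + 4, k + 5, 1).
Need (k + 4)·f(k+1) − (k + 4)·f(k) = 1.
deg f ≤ 0 (via 1,1,0).
f = c0 ⇒ A·f(k+1) − B(k−1)·f(k) − C = -1. The system {-1 = 0} is inconsistent; no antidifference.

not Gosper-summable; s_k does not exist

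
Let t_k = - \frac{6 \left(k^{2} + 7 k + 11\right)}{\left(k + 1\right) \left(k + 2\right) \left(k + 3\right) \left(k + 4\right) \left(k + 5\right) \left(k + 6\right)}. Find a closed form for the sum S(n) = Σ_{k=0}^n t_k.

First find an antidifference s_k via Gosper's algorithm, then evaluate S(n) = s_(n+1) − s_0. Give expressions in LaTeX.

S(n) = \frac{2 \left(- n^{3} - 12 n^{2} - 44 n - 33\right)}{15 \left(n^{3} + 12 n^{2} + 44 n + 48\right)}

t_(k+1)/t_k = (k + 1)*(7*k + (k + 1)**2 + 18)/((k + 7)*(k**2 + 7*k + 11)).
Gosper form: A/B · C(k+1)/C(k) with A=k + 1, B=k + 7, C=k**2 + 7*k + 11.
Key eq: (k + 1)·f(k+1) = (k + 6)·f(k) + (k**2 + 7*k + 11).
Degrees (1,1,2) ⇒ d ≤ 5.
Match coefficients ⇒ f(k) = k*(k + 2)*(k + 4)*(k**2 + 9*k + 23)/45.
Then R = B(k−1)f/C = k*(k + 2)*(k + 4)*(k + 6)*(k**2 + 9*k + 23)/(45*(k**2 + 7*k + 11)), so s_k = R(k)·t_k = 2*k*(-k**2 - 9*k - 23)/(15*(k**3 + 9*k**2 + 23*k + 15)).
Check: Δs_k = 6*(-k**2 - 7*k - 11)/(k**6 + 21*k**5 + 175*k**4 + 735*k**3 + 1624*k**2 + 1764*k + 720). ✓
Σ_(k=0)^n t_k = s_(n+1) − s_(0) = (2*(-n**3 - 12*n**2 - 44*n - 33)/(15*(n**3 + 12*n**2 + 44*n + 48))) − (0), i.e. 2*(-n**3 - 12*n**2 - 44*n - 33)/(15*(n**3 + 12*n**2 + 44*n + 48)).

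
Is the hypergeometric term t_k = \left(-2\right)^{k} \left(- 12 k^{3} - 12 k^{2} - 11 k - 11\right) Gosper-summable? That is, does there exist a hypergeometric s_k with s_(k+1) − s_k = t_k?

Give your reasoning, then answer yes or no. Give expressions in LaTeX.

The ratio is 2*(-12*k**3 - 48*k**2 - 71*k - 46)/(12*k**3 + 12*k**2 + 11*k + 11).
So A=-2 and B=1, with C=k**3 + k**2 + 11*k/12 + 11/12.
Solve (-2)·f(k+1) − (1)·f(k) = k**3 + k**2 + 11*k/12 + 11/12.
d = 3 from the (0,0,3) case.
Coefficient equations give f(k) = -(4*k**3 - 4*k**2 + k + 3)/12.
Get s_k = R·t_k = (-2)**k*(4*k**3 - 4*k**2 + k + 3) with R(k) = B(k−1)f(k)/C(k) = -(4*k**3 - 4*k**2 + k + 3)/((k + 1)*(12*k**2 + 11)).
s_(k+1) − s_k = (-2)**k*(-12*k**3 - 12*k**2 - 11*k - 11) = t_k.

Yes. s_k = \left(-2\right)^{k} \left(4 k^{3} - 4 k^{2} + k + 3\right).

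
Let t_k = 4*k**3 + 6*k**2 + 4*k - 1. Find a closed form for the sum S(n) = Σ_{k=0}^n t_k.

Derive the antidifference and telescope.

The ratio is (4*k**3 + 18*k**2 + 28*k + 13)/(4*k**3 + 6*k**2 + 4*k - 1).
Gosper form: A/B · C(k+1)/C(k) with A=1, B=1, C=k**3 + 3*k**2/2 + k - 1/4.
f must satisfy (1)·f(k+1) − (1)·f(k) = k**3 + 3*k**2/2 + k - 1/4.
d = 4 from the (0,0,3) case.
Match coefficients ⇒ f(k) = k*(k**3 - 2)/4.
Then R = B(k−1)f/C = k*(k**3 - 2)/(4*k**3 + 6*k**2 + 4*k - 1), so s_k = R(k)·t_k = k*(k**3 - 2).
Δs = 4*k**3 + 6*k**2 + 4*k - 1, as required.
Telescope: S(n) = s_(n+1) − s_(0) = n**4 + 4*n**3 + 6*n**2 + 2*n - 1 − (0) = n**4 + 4*n**3 + 6*n**2 + 2*n - 1.

S(n) = n**4 + 4*n**3 + 6*n**2 + 2*n - 1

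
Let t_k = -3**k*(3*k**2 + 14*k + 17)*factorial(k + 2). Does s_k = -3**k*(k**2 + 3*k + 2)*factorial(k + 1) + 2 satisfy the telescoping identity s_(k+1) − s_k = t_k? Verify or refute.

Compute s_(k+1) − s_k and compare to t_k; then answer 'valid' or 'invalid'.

s_(k+1) = -3**(k + 1)*(3*k + (k + 1)**2 + 5)*factorial(k + 2) + 2
s_(k+1) − s_k = -3**k*(3*k**2 + 14*k + 17)*factorial(k + 2)
(s_(k+1) − s_k) − t_k = 0

valid; difference matches t_k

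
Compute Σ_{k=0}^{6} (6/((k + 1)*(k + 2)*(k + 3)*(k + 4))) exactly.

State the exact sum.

Ratio r(k) = (k + 1)/(k + 5).
Gosper form: A/B · C(k+1)/C(k) with A=k + 1, B=k + 5, C=1.
Key eq: (k + 1)·f(k+1) = (k + 4)·f(k) + (1).
deg f ≤ 3 (via 1,1,0).
Match coefficients ⇒ f(k) = k*(k**2 + 6*k + 11)/18.
Then R = B(k−1)f/C = k*(k + 4)*(k**2 + 6*k + 11)/18, so s_k = R(k)·t_k = k*(k**2 + 6*k + 11)/(3*(k + 1)*(k + 2)*(k + 3)).
Check: Δs_k = 6/(k**4 + 10*k**3 + 35*k**2 + 50*k + 24). ✓
Σ_(k=0)^(6) t_k = s_(7) − s_(0) = 119/360 − (0) = 119/360.

Σ = 119/360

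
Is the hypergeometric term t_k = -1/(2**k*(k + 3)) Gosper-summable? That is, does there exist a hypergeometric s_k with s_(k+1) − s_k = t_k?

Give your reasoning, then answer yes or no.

No; the degree bound rules out any f.

t_(k+1)/t_k = (k + 3)/(2*(k + 4)).
Factor: A=k/2 + 3/2; B=k + 4; C=1.
Set up (k/2 + 3/2)·f(k+1) − (k + 3)·f(k) − (1) = 0.
Degrees (1,1,0) ⇒ d ≤ -1.
deg f ≤ -1 is impossible — no certificate.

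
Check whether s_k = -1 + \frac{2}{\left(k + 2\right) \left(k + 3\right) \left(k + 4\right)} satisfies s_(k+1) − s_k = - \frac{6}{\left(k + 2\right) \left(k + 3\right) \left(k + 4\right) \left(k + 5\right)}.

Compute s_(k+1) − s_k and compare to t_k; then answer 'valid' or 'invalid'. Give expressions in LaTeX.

Valid — Δs_k = t_k.

s_(k+1) = -1 + 2/((k + 3)*(k + 4)*(k + 5))
s_(k+1) − s_k = -6/((k + 2)*(k + 3)*(k + 4)*(k + 5))
(s_(k+1) − s_k) − t_k = 0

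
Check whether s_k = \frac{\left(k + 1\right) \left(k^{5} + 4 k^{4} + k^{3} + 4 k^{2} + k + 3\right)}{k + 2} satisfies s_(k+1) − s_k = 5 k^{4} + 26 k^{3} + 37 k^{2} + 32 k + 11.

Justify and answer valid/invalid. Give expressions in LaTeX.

Invalid: residual \frac{- 4 k^{5} - 32 k^{4} - 88 k^{3} - 102 k^{2} - 74 k - 19}{k^{2} + 5 k + 6} ≠ 0.

s_(k+1) = (k**6 + 11*k**5 + 45*k**4 + 95*k**3 + 115*k**2 + 80*k + 28)/(k + 3)
s_(k+1) − s_k = (5*k**6 + 47*k**5 + 165*k**4 + 285*k**3 + 291*k**2 + 173*k + 47)/(k**2 + 5*k + 6)
(s_(k+1) − s_k) − t_k = (-4*k**5 - 32*k**4 - 88*k**3 - 102*k**2 - 74*k - 19)/(k**2 + 5*k + 6)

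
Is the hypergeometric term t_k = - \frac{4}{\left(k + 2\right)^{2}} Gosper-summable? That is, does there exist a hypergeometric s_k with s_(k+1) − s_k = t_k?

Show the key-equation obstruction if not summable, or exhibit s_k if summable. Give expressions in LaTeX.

r(k) = (k + 2)**2/(k + 3)**2 after simplifying.
Normal form (A,B,C) = (k**2 + 4*k + 4, k**2 + 6*k + 9, 1).
Set up (k**2 + 4*k + 4)·f(k+1) − (k**2 + 4*k + 4)·f(k) − (1) = 0.
Degrees (2,2,0) ⇒ d ≤ 0.
f = c0 ⇒ A·f(k+1) − B(k−1)·f(k) − C = -1. The system {-1 = 0} is inconsistent; no antidifference.

No — the linear system for f has no solution.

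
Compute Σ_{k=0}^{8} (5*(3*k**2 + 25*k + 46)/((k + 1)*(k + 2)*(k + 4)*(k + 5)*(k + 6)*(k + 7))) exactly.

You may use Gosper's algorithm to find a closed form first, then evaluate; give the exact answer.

The ratio is (k + 1)*(k + 4)*(25*k + 3*(k + 1)**2 + 71)/((k + 3)*(k + 8)*(3*k**2 + 25*k + 46)).
Gosper form: A/B · C(k+1)/C(k) with A=k + 1, B=k + 8, C=k**3 + 34*k**2/3 + 121*k/3 + 46.
Need (k + 1)·f(k+1) − (k + 7)·f(k) = k**3 + 34*k**2/3 + 121*k/3 + 46.
deg f ≤ 6 (via 1,1,3).
Match coefficients ⇒ f(k) = k*(k + 2)*(k + 3)*(k + 5)*(k**2 + 11*k + 34)/72.
Then R = B(k−1)f/C = k*(k + 2)*(k + 5)*(k + 7)*(k**2 + 11*k + 34)/(24*(3*k**2 + 25*k + 46)), so s_k = R(k)·t_k = 5*k*(k**2 + 11*k + 34)/(24*(k**3 + 11*k**2 + 34*k + 24)).
Δs = 5*(3*k**2 + 25*k + 46)/(k**6 + 25*k**5 + 247*k**4 + 1219*k**3 + 3112*k**2 + 3796*k + 1680), as required.
Σ_(k=0)^(8) t_k = s_(9) − s_(0) = 107/520 − (0) = 107/520.

Σ = 107/520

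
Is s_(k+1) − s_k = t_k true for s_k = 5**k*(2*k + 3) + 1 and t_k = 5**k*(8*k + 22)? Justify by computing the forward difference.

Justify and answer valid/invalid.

valid (s_(k+1) − s_k reduces to t_k)

s_(k+1) = 5**(k + 1)*(2*k + 5) + 1
s_(k+1) − s_k = 5**k*(8*k + 22)
(s_(k+1) − s_k) − t_k = 0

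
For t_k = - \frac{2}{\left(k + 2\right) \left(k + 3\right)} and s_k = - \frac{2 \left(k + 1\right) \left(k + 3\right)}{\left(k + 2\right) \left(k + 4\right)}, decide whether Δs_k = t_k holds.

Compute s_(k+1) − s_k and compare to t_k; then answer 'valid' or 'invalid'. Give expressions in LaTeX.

Invalid: residual \frac{2 \left(- k^{2} - 3 k + 1\right)}{k^{4} + 14 k^{3} + 71 k^{2} + 154 k + 120} ≠ 0.

s_(k+1) = -2*(k + 2)*(k + 4)/((k + 3)*(k + 5))
s_(k+1) − s_k = 2*(-2*k**2 - 12*k - 19)/(k**4 + 14*k**3 + 71*k**2 + 154*k + 120)
(s_(k+1) − s_k) − t_k = 2*(-k**2 - 3*k + 1)/(k**4 + 14*k**3 + 71*k**2 + 154*k + 120)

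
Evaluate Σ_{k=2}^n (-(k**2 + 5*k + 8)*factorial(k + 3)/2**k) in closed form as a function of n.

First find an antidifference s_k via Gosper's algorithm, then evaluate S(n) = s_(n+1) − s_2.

Step 1: r(k) = (k + 4)*(5*k + (k + 1)**2 + 13)/(2*(k**2 + 5*k + 8)).
A = k/2 + 2, B = 1, C = k**2 + 5*k + 8.
Solve (k/2 + 2)·f(k+1) − (1)·f(k) = k**2 + 5*k + 8.
d = 1 from the (1,0,2) case.
A polynomial solution: f(k) = 2*(k + 2).
Get s_k = R·t_k = -2**(1 - k)*(k + 2)*factorial(k + 3) with R(k) = B(k−1)f(k)/C(k) = 2*(k + 2)/(k**2 + 5*k + 8).
s_(k+1) − s_k = -(k**2 + 5*k + 8)*factorial(k + 3)/2**k = t_k.
Telescope: S(n) = s_(n+1) − s_(2) = -(n + 3)*factorial(n + 4)/2**n − (-240) = 240 - n*factorial(n + 4)/2**n - 3*factorial(n + 4)/2**n.

S(n) = 240 - n*factorial(n + 4)/2**n - 3*factorial(n + 4)/2**n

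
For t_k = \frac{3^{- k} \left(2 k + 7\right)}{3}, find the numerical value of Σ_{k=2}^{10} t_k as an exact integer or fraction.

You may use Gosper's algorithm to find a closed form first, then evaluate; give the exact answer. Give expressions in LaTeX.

Σ = 39361/59049

Ratio r(k) = (2*k + 9)/(3*(2*k + 7)).
Take A(k)=1/3, B(k)=1, C(k)=k + 7/2.
f must satisfy (1/3)·f(k+1) − (1)·f(k) = k + 7/2.
From deg A=0, deg B=0, deg C=1: d=1.
Coefficient equations give f(k) = -3*(k + 4)/2.
Then R = B(k−1)f/C = -3*(k + 4)/(2*k + 7), so s_k = R(k)·t_k = (-k - 4)/3**k.
Δs = (2*k + 7)/(3*3**k), as required.
Telescoping: Σ = s_(11) − s_(2) = -5/59049 − (-2/3) = 39361/59049.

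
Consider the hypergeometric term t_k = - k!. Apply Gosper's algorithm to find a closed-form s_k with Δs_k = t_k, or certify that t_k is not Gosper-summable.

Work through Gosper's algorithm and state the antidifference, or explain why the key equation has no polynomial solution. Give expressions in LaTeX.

no hypergeometric antidifference exists

The ratio is k + 1.
So A=k + 1 and B=1, with C=1.
Key eq: (k + 1)·f(k+1) = (1)·f(k) + (1).
d = -1 from the (1,0,0) case.
d = -1 < 0 ⇒ no nonzero polynomial f; not summable.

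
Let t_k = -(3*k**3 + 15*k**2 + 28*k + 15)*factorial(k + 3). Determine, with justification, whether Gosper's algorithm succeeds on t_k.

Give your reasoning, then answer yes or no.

The ratio is (3*k**4 + 36*k**3 + 163*k**2 + 329*k + 244)/(3*k**3 + 15*k**2 + 28*k + 15).
So A=k + 4 and B=1, with C=k**3 + 5*k**2 + 28*k/3 + 5.
Need (k + 4)·f(k+1) − (1)·f(k) = k**3 + 5*k**2 + 28*k/3 + 5.
Degrees (1,0,3) ⇒ d ≤ 2.
Solving with deg f ≤ 2: f(k) = (3*k**2 + 1)/3.
Get s_k = R·t_k = -(3*k**2 + 1)*factorial(k + 3) with R(k) = B(k−1)f(k)/C(k) = (3*k**2 + 1)/(3*k**3 + 15*k**2 + 28*k + 15).
s_(k+1) − s_k = -(3*k**3 + 15*k**2 + 28*k + 15)*factorial(k + 3) = t_k.

Yes. s_k = -(3*k**2 + 1)*factorial(k + 3).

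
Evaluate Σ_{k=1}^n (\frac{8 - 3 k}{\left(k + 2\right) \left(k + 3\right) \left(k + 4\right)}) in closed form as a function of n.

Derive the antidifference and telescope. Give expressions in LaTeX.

S(n) = \frac{n \left(11 - n\right)}{6 \left(n^{2} + 7 n + 12\right)}

The ratio is (k + 2)*(3*k - 5)/((k + 5)*(3*k - 8)).
Gosper form: A/B · C(k+1)/C(k) with A=k + 2, B=k + 5, C=k - 8/3.
Key eq: (k + 2)·f(k+1) = (k + 4)·f(k) + (k - 8/3).
Bound: deg f ≤ 2.
Solve for f: f(k) = -k*(k + 23)/18 (degree 2 ≤ 2).
Then R = B(k−1)f/C = -k*(k + 4)*(k + 23)/(6*(3*k - 8)), so s_k = R(k)·t_k = k*(k + 23)/(6*(k + 2)*(k + 3)).
Verify: (8 - 3*k)/(k**3 + 9*k**2 + 26*k + 24) matches t_k.
s_(n+1) = (n**2 + 25*n + 24)/(6*(n**2 + 7*n + 12)) and s_(1) = 1/3, so S(n) = n*(11 - n)/(6*(n**2 + 7*n + 12)).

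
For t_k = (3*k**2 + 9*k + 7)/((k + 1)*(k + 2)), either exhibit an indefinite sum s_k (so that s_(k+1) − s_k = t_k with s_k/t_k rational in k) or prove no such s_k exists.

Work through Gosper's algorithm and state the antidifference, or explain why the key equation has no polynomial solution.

Compute t_(k+1)/t_k: get (k + 1)*(9*k + 3*(k + 1)**2 + 16)/((k + 3)*(3*k**2 + 9*k + 7)).
A = k + 1, B = k + 3, C = k**2 + 3*k + 7/3.
Key eq: (k + 1)·f(k+1) = (k + 2)·f(k) + (k**2 + 3*k + 7/3).
From deg A=1, deg B=1, deg C=2: d=2.
Solving with deg f ≤ 2: f(k) = k*(3*k + 4)/3.
So s_k = (B(k−1)f/C)·t_k = (k*(k + 2)*(3*k + 4)/(3*k**2 + 9*k + 7))·t_k = k*(3*k + 4)/(k + 1).
Verify: (3*k**2 + 9*k + 7)/(k**2 + 3*k + 2) matches t_k.

s_k = k*(3*k + 4)/(k + 1)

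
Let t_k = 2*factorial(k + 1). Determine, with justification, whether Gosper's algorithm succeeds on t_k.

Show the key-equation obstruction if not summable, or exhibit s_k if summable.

No — t_k has no hypergeometric antidifference.

The ratio is k + 2.
Gosper form: A/B · C(k+1)/C(k) with A=k + 2, B=1, C=1.
Set up (k + 2)·f(k+1) − (1)·f(k) − (1) = 0.
Bound: deg f ≤ -1.
Negative degree bound (-1): no f exists, t_k not Gosper-summable.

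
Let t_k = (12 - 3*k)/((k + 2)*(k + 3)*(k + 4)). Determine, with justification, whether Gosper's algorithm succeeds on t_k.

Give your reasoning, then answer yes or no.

Yes. s_k = k*(k + 11)/(2*(k + 2)*(k + 3)).

The ratio is (k - 3)*(k + 2)/((k - 4)*(k + 5)).
Factor: A=k + 2; B=k + 5; C=k - 4.
f must satisfy (k + 2)·f(k+1) − (k + 4)·f(k) = k - 4.
Degrees (1,1,1) ⇒ d ≤ 2.
Coefficient equations give f(k) = -k*(k + 11)/6.
Get s_k = R·t_k = k*(k + 11)/(2*(k + 2)*(k + 3)) with R(k) = B(k−1)f(k)/C(k) = -k*(k + 4)*(k + 11)/(6*(k - 4)).
Verify: 3*(4 - k)/(k**3 + 9*k**2 + 26*k + 24) matches t_k.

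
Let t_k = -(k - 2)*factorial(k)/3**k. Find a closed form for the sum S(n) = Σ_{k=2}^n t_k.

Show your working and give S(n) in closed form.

Step 1: r(k) = (k**2 - 1)/(3*(k - 2)).
Factor: A=k/3 + 1/3; B=1; C=k - 2.
Key eq: (k/3 + 1/3)·f(k+1) = (1)·f(k) + (k - 2).
d = 0 from the (1,0,1) case.
A polynomial solution: f(k) = 3.
So s_k = (B(k−1)f/C)·t_k = (3/(k - 2))·t_k = -3**(1 - k)*factorial(k).
Verify: -(k - 2)*factorial(k)/3**k matches t_k.
Σ_(k=2)^n t_k = s_(n+1) − s_(2) = (-factorial(n + 1)/3**n) − (-2/3), i.e. 2/3 - n*factorial(n)/3**n - factorial(n)/3**n.

S(n) = 2/3 - n*factorial(n)/3**n - factorial(n)/3**n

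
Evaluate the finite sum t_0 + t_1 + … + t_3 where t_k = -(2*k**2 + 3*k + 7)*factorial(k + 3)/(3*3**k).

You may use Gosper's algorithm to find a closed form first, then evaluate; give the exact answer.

Σ = -3974/9

Ratio r(k) = (k + 4)*(3*k + 2*(k + 1)**2 + 10)/(3*(2*k**2 + 3*k + 7)).
Take A(k)=k/3 + 4/3, B(k)=1, C(k)=k**2 + 3*k/2 + 7/2.
Solve (k/3 + 4/3)·f(k+1) − (1)·f(k) = k**2 + 3*k/2 + 7/2.
Bound: deg f ≤ 1.
Solving with deg f ≤ 1: f(k) = 3*(2*k - 1)/2.
Get s_k = R·t_k = -(2*k - 1)*factorial(k + 3)/3**k with R(k) = B(k−1)f(k)/C(k) = 3*(2*k - 1)/(2*k**2 + 3*k + 7).
Δs = -(2*k**2 + 3*k + 7)*factorial(k + 3)/(3*3**k), as required.
Σ_(k=0)^(3) t_k = s_(4) − s_(0) = -3920/9 − (6) = -3974/9.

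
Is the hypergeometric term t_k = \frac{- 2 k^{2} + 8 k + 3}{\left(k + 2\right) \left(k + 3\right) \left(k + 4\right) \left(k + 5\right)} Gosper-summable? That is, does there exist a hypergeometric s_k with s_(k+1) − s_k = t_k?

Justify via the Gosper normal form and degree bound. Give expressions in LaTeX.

Yes. s_k = \frac{k \left(- k^{2} + 39 k - 2\right)}{24 \left(k + 2\right) \left(k + 3\right) \left(k + 4\right)}.

t_(k+1)/t_k = (2*k**3 - 17*k - 18)/(2*k**3 + 4*k**2 - 51*k - 18).
Normal form (A,B,C) = (k + 2, k + 6, k**2 - 4*k - 3/2).
Solve (k + 2)·f(k+1) − (k + 5)·f(k) = k**2 - 4*k - 3/2.
From deg A=1, deg B=1, deg C=2: d=3.
A polynomial solution: f(k) = k*(k**2 - 39*k + 2)/48.
Get s_k = R·t_k = k*(-k**2 + 39*k - 2)/(24*(k + 2)*(k + 3)*(k + 4)) with R(k) = B(k−1)f(k)/C(k) = k*(k + 5)*(k**2 - 39*k + 2)/(24*(2*k**2 - 8*k - 3)).
Δs = (-2*k**2 + 8*k + 3)/(k**4 + 14*k**3 + 71*k**2 + 154*k + 120), as required.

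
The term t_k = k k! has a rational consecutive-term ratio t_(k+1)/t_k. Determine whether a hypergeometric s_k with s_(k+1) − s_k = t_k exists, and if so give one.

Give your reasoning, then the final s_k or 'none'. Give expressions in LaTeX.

The ratio is (k + 1)**2/k.
Gosper form: A/B · C(k+1)/C(k) with A=k + 1, B=1, C=k.
f must satisfy (k + 1)·f(k+1) − (1)·f(k) = k.
Degrees (1,0,1) ⇒ d ≤ 0.
Coefficient equations give f(k) = 1.
Certificate R = B(k−1)f/C = 1/k gives s_k = factorial(k).
s_(k+1) − s_k = k*factorial(k) = t_k.

s_k = k!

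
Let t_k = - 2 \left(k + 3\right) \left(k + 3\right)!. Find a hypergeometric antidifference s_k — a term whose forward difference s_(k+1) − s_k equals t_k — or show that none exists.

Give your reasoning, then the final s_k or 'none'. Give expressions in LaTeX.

t_(k+1)/t_k = (k + 4)**2/(k + 3).
Take A(k)=k + 4, B(k)=1, C(k)=k + 3.
Solve (k + 4)·f(k+1) − (1)·f(k) = k + 3.
Bound: deg f ≤ 0.
Match coefficients ⇒ f(k) = 1.
Get s_k = R·t_k = -2*factorial(k + 3) with R(k) = B(k−1)f(k)/C(k) = 1/(k + 3).
s_(k+1) − s_k = -2*(k + 3)*factorial(k + 3) = t_k.

s_k = - 2 \left(k + 3\right)!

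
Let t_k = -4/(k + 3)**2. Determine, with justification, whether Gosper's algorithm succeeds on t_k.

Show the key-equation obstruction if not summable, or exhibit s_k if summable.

No — the linear system for f has no solution.

Step 1: r(k) = (k + 3)**2/(k + 4)**2.
Take A(k)=k**2 + 6*k + 9, B(k)=k**2 + 8*k + 16, C(k)=1.
Key eq: (k**2 + 6*k + 9)·f(k+1) = (k**2 + 6*k + 9)·f(k) + (1).
deg f ≤ 0 (via 2,2,0).
f = c0 ⇒ A·f(k+1) − B(k−1)·f(k) − C = -1. The system {-1 = 0} is inconsistent; no antidifference.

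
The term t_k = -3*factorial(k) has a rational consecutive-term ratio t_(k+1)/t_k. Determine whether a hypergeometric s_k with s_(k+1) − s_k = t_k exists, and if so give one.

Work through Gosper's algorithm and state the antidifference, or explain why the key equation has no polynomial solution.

none — t_k is not Gosper-summable

Compute t_(k+1)/t_k: get k + 1.
A = k + 1, B = 1, C = 1.
Key eq: (k + 1)·f(k+1) = (1)·f(k) + (1).
From deg A=1, deg B=0, deg C=0: d=-1.
Bound -1 < 0, so the key equation has no polynomial solution.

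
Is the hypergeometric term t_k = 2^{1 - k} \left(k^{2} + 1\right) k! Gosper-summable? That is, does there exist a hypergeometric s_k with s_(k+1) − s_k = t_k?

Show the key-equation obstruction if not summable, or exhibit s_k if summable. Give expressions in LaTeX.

Yes. s_k = 2^{2 - k} k k!.

Compute t_(k+1)/t_k: get (k + 1)*((k + 1)**2 + 1)/(2*(k**2 + 1)).
A = k/2 + 1/2, B = 1, C = k**2 + 1.
Need (k/2 + 1/2)·f(k+1) − (1)·f(k) = k**2 + 1.
From deg A=1, deg B=0, deg C=2: d=1.
A polynomial solution: f(k) = 2*k.
R(k) = B(k−1)·f(k)/C(k) = 2*k/(k**2 + 1); s_k = R·t_k = 2**(2 - k)*k*factorial(k).
s_(k+1) − s_k = 2**(1 - k)*(k**2 + 1)*factorial(k) = t_k.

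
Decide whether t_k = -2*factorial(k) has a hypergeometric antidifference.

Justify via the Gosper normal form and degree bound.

The ratio is k + 1.
So A=k + 1 and B=1, with C=1.
Solve (k + 1)·f(k+1) − (1)·f(k) = 1.
deg f ≤ -1 (via 1,0,0).
Negative degree bound (-1): no f exists, t_k not Gosper-summable.

No — t_k has no hypergeometric antidifference.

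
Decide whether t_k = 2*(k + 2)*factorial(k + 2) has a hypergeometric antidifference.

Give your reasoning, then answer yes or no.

Yes. s_k = 2*factorial(k + 2).

Compute t_(k+1)/t_k: get (k + 3)**2/(k + 2).
So A=k + 3 and B=1, with C=k + 2.
Solve (k + 3)·f(k+1) − (1)·f(k) = k + 2.
Bound: deg f ≤ 0.
A polynomial solution: f(k) = 1.
Certificate R = B(k−1)f/C = 1/(k + 2) gives s_k = 2*factorial(k + 2).
s_(k+1) − s_k = 2*(k + 2)*factorial(k + 2) = t_k.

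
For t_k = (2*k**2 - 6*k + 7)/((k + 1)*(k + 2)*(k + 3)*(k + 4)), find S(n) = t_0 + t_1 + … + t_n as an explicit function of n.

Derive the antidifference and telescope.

Step 1: r(k) = (2*k**3 + k + 3)/(2*k**3 + 4*k**2 - 23*k + 35).
Take A(k)=k + 1, B(k)=k + 5, C(k)=k**2 - 3*k + 7/2.
f must satisfy (k + 1)·f(k+1) − (k + 4)·f(k) = k**2 - 3*k + 7/2.
From deg A=1, deg B=1, deg C=2: d=3.
Match coefficients ⇒ f(k) = k*(k**2 + 2*k + 11)/4.
R(k) = B(k−1)·f(k)/C(k) = k*(k + 4)*(k**2 + 2*k + 11)/(2*(2*k**2 - 6*k + 7)); s_k = R·t_k = k*(k**2 + 2*k + 11)/(2*(k + 1)*(k + 2)*(k + 3)).
Δs = (2*k**2 - 6*k + 7)/(k**4 + 10*k**3 + 35*k**2 + 50*k + 24), as required.
s_(n+1) = (n**3 + 5*n**2 + 18*n + 14)/(2*(n**3 + 9*n**2 + 26*n + 24)) and s_(0) = 0, so S(n) = (n**3 + 5*n**2 + 18*n + 14)/(2*(n**3 + 9*n**2 + 26*n + 24)).

S(n) = (n**3 + 5*n**2 + 18*n + 14)/(2*(n**3 + 9*n**2 + 26*n + 24))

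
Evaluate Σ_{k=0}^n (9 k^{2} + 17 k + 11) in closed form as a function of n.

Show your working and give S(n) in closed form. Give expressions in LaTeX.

S(n) = 3 n^{3} + 13 n^{2} + 21 n + 11

Ratio r(k) = (9*k**2 + 35*k + 37)/(9*k**2 + 17*k + 11).
A = 1, B = 1, C = k**2 + 17*k/9 + 11/9.
Solve (1)·f(k+1) − (1)·f(k) = k**2 + 17*k/9 + 11/9.
Degrees (0,0,2) ⇒ d ≤ 3.
Match coefficients ⇒ f(k) = k*(3*k**2 + 4*k + 4)/9.
Then R = B(k−1)f/C = k*(3*k**2 + 4*k + 4)/(9*k**2 + 17*k + 11), so s_k = R(k)·t_k = k*(3*k**2 + 4*k + 4).
Verify: 9*k**2 + 17*k + 11 matches t_k.
Telescope: S(n) = s_(n+1) − s_(0) = 3*n**3 + 13*n**2 + 21*n + 11 − (0) = 3*n**3 + 13*n**2 + 21*n + 11.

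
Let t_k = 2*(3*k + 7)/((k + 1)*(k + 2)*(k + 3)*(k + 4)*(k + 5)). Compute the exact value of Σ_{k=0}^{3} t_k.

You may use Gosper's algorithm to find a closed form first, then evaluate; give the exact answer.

r(k) = (k + 1)*(3*k + 10)/((k + 6)*(3*k + 7)) after simplifying.
Factor: A=k + 1; B=k + 6; C=k + 7/3.
Solve (k + 1)·f(k+1) − (k + 5)·f(k) = k + 7/3.
d = 4 from the (1,1,1) case.
A polynomial solution: f(k) = k*(k + 2)*(k**2 + 8*k + 19)/36.
So s_k = (B(k−1)f/C)·t_k = (k*(k + 2)*(k + 5)*(k**2 + 8*k + 19)/(12*(3*k + 7)))·t_k = k*(k**2 + 8*k + 19)/(6*(k**3 + 8*k**2 + 19*k + 12)).
s_(k+1) − s_k = 2*(3*k + 7)/(k**5 + 15*k**4 + 85*k**3 + 225*k**2 + 274*k + 120) = t_k.
Σ_(k=0)^(3) t_k = s_(4) − s_(0) = 67/420 − (0) = 67/420.

Σ = 67/420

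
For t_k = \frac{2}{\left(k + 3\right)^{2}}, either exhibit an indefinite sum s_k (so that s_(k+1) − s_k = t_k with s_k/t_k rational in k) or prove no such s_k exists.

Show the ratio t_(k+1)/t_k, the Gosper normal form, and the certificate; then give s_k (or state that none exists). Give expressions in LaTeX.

Step 1: r(k) = (k + 3)**2/(k + 4)**2.
Normal form (A,B,C) = (k**2 + 6*k + 9, k**2 + 8*k + 16, 1).
f must satisfy (k**2 + 6*k + 9)·f(k+1) − (k**2 + 6*k + 9)·f(k) = 1.
Bound: deg f ≤ 0.
f = c0 ⇒ A·f(k+1) − B(k−1)·f(k) − C = -1. The system {-1 = 0} is inconsistent; no antidifference.

none (Gosper's algorithm certifies no s_k)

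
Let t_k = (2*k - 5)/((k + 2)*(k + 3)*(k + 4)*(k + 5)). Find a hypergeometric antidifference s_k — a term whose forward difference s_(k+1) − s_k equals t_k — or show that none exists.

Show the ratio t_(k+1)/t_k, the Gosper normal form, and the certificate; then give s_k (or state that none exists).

t_(k+1)/t_k = (k + 2)*(2*k - 3)/((k + 6)*(2*k - 5)).
A = k + 2, B = k + 6, C = k - 5/2.
Set up (k + 2)·f(k+1) − (k + 5)·f(k) − (k - 5/2) = 0.
Bound: deg f ≤ 3.
A polynomial solution: f(k) = -k*(k**2 + 9*k + 50)/48.
Certificate R = B(k−1)f/C = -k*(k + 5)*(k**2 + 9*k + 50)/(24*(2*k - 5)) gives s_k = k*(-k**2 - 9*k - 50)/(24*(k + 2)*(k + 3)*(k + 4)).
s_(k+1) − s_k = (2*k - 5)/(k**4 + 14*k**3 + 71*k**2 + 154*k + 120) = t_k.

s_k = k*(-k**2 - 9*k - 50)/(24*(k + 2)*(k + 3)*(k + 4))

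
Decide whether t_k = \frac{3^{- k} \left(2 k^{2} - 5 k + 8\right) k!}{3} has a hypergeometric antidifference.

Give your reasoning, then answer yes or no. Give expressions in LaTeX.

Yes. s_k = 3^{- k} \left(2 k - 3\right) k!.

t_(k+1)/t_k = (2*k**3 + k**2 + 4*k + 5)/(3*(2*k**2 - 5*k + 8)).
A = k/3 + 1/3, B = 1, C = k**2 - 5*k/2 + 4.
Need (k/3 + 1/3)·f(k+1) − (1)·f(k) = k**2 - 5*k/2 + 4.
deg f ≤ 1 (via 1,0,2).
Solve for f: f(k) = 3*(2*k - 3)/2 (degree 1 ≤ 1).
Certificate R = B(k−1)f/C = 3*(2*k - 3)/(2*k**2 - 5*k + 8) gives s_k = (2*k - 3)*factorial(k)/3**k.
Δs = (2*k**2 - 5*k + 8)*factorial(k)/(3*3**k), as required.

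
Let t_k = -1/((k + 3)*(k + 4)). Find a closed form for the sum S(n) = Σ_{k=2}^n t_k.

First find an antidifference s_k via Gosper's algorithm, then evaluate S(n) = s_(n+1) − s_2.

r(k) = (k + 3)/(k + 5) after simplifying.
Factor: A=k + 3; B=k + 5; C=1.
Set up (k + 3)·f(k+1) − (k + 4)·f(k) − (1) = 0.
deg f ≤ 1 (via 1,1,0).
A polynomial solution: f(k) = k/3.
Get s_k = R·t_k = -k/(3*k + 9) with R(k) = B(k−1)f(k)/C(k) = k*(k + 4)/3.
s_(k+1) − s_k = -1/(k**2 + 7*k + 12) = t_k.
Evaluate: s_(n+1) = (-n - 1)/(3*(n + 4)); subtract s_(2) = -2/15 ⇒ S(n) = (1 - n)/(5*(n + 4)).

S(n) = (1 - n)/(5*(n + 4))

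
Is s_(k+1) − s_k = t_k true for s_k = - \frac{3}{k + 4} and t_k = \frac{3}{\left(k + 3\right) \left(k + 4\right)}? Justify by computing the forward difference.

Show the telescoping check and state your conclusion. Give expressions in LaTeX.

Invalid: residual - \frac{6}{k^{3} + 12 k^{2} + 47 k + 60} ≠ 0.

s_(k+1) = -3/(k + 5)
s_(k+1) − s_k = 3/((k + 4)*(k + 5))
(s_(k+1) − s_k) − t_k = -6/(k**3 + 12*k**2 + 47*k + 60)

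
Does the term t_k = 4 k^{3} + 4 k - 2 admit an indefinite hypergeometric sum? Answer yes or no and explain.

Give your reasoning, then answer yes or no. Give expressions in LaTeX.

The ratio is (2*k + 2*(k + 1)**3 + 1)/(2*k**3 + 2*k - 1).
Normal form (A,B,C) = (1, 1, k**3 + k - 1/2).
f must satisfy (1)·f(k+1) − (1)·f(k) = k**3 + k - 1/2.
Degrees (0,0,3) ⇒ d ≤ 4.
Solving with deg f ≤ 4: f(k) = k*(k**3 - 2*k**2 + 3*k - 4)/4.
Get s_k = R·t_k = k*(k**3 - 2*k**2 + 3*k - 4) with R(k) = B(k−1)f(k)/C(k) = k*(k**3 - 2*k**2 + 3*k - 4)/(2*(2*k**3 + 2*k - 1)).
Check: Δs_k = 4*k**3 + 4*k - 2. ✓

Yes. s_k = k \left(k^{3} - 2 k^{2} + 3 k - 4\right).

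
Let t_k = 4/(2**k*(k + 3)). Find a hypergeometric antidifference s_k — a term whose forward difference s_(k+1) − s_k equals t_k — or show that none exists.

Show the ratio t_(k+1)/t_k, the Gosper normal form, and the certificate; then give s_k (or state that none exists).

none — t_k is not Gosper-summable

Compute t_(k+1)/t_k: get (k + 3)/(2*(k + 4)).
A = k/2 + 3/2, B = k + 4, C = 1.
Need (k/2 + 3/2)·f(k+1) − (k + 3)·f(k) = 1.
From deg A=1, deg B=1, deg C=0: d=-1.
Bound -1 < 0, so the key equation has no polynomial solution.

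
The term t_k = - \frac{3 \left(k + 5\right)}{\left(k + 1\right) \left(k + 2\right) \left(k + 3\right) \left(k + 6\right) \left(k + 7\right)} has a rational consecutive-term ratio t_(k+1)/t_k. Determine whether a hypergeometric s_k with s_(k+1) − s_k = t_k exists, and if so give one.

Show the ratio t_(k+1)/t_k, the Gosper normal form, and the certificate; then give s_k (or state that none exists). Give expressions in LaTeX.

s_k = \frac{k \left(- k^{2} - 9 k - 20\right)}{12 \left(k^{3} + 9 k^{2} + 20 k + 12\right)}

Compute t_(k+1)/t_k: get (k + 1)*(k + 6)**2/((k + 4)*(k + 5)*(k + 8)).
Factor: A=k + 1; B=k + 8; C=k**3 + 14*k**2 + 65*k + 100.
Set up (k + 1)·f(k+1) − (k + 7)·f(k) − (k**3 + 14*k**2 + 65*k + 100) = 0.
From deg A=1, deg B=1, deg C=3: d=6.
Coefficient equations give f(k) = k*(k + 3)*(k + 4)**2*(k + 5)**2/36.
R(k) = B(k−1)·f(k)/C(k) = k*(k + 3)*(k + 4)*(k + 7)/36; s_k = R·t_k = k*(-k**2 - 9*k - 20)/(12*(k**3 + 9*k**2 + 20*k + 12)).
Check: Δs_k = 3*(-k - 5)/(k**5 + 19*k**4 + 131*k**3 + 401*k**2 + 540*k + 252). ✓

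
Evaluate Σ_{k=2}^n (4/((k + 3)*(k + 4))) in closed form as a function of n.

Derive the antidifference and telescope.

r(k) = (k + 3)/(k + 5) after simplifying.
Gosper form: A/B · C(k+1)/C(k) with A=k + 3, B=k + 5, C=1.
Need (k + 3)·f(k+1) − (k + 4)·f(k) = 1.
Bound: deg f ≤ 1.
A polynomial solution: f(k) = k/3.
R(k) = B(k−1)·f(k)/C(k) = k*(k + 4)/3; s_k = R·t_k = 4*k/(3*(k + 3)).
Check: Δs_k = 4/(k**2 + 7*k + 12). ✓
Σ_(k=2)^n t_k = s_(n+1) − s_(2) = (4*(n + 1)/(3*(n + 4))) − (8/15), i.e. 4*(n - 1)/(5*(n + 4)).

S(n) = 4*(n - 1)/(5*(n + 4))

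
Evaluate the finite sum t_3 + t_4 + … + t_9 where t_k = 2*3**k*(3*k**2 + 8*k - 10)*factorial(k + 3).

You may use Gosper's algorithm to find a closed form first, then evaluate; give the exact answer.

Σ = 5883189619468320

Compute t_(k+1)/t_k: get 3*(3*k**3 + 26*k**2 + 57*k + 4)/(3*k**2 + 8*k - 10).
Factor: A=3*k + 12; B=1; C=k**2 + 8*k/3 - 10/3.
Set up (3*k + 12)·f(k+1) − (1)·f(k) − (k**2 + 8*k/3 - 10/3) = 0.
Bound: deg f ≤ 1.
Match coefficients ⇒ f(k) = (k - 2)/3.
Then R = B(k−1)f/C = (k - 2)/(3*k**2 + 8*k - 10), so s_k = R(k)·t_k = 2*3**k*(k - 2)*factorial(k + 3).
Verify: 2*3**k*(3*k**2 + 8*k - 10)*factorial(k + 3) matches t_k.
Σ_(k=3)^(9) t_k = s_(10) − s_(3) = 5883189619507200 − (38880) = 5883189619468320.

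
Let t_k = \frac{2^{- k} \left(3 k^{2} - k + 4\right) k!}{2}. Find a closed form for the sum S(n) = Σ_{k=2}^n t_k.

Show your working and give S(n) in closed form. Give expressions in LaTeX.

Compute t_(k+1)/t_k: get (k + 1)*(-k + 3*(k + 1)**2 + 3)/(2*(3*k**2 - k + 4)).
So A=k/2 + 1/2 and B=1, with C=k**2 - k/3 + 4/3.
Need (k/2 + 1/2)·f(k+1) − (1)·f(k) = k**2 - k/3 + 4/3.
Degrees (1,0,2) ⇒ d ≤ 1.
Coefficient equations give f(k) = 2*(3*k - 1)/3.
Get s_k = R·t_k = (3*k - 1)*factorial(k)/2**k with R(k) = B(k−1)f(k)/C(k) = 2*(3*k - 1)/(3*k**2 - k + 4).
Verify: (3*k**2 - k + 4)*factorial(k)/(2*2**k) matches t_k.
s_(n+1) = 2**(-n - 1)*(3*n + 2)*factorial(n + 1) and s_(2) = 5/2, so S(n) = 2**(-n - 1)*(-5*2**n + 3*n**2*factorial(n) + 5*n*factorial(n) + 2*factorial(n)).

S(n) = 2^{- n - 1} \left(- 5 \cdot 2^{n} + 3 n^{2} n! + 5 n n! + 2 n!\right)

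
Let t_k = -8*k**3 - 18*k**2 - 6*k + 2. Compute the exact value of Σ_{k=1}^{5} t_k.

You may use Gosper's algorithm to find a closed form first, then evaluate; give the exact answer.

Compute t_(k+1)/t_k: get (4*k**3 + 21*k**2 + 33*k + 15)/(4*k**3 + 9*k**2 + 3*k - 1).
Factor: A=1; B=1; C=k**3 + 9*k**2/4 + 3*k/4 - 1/4.
Set up (1)·f(k+1) − (1)·f(k) − (k**3 + 9*k**2/4 + 3*k/4 - 1/4) = 0.
deg f ≤ 4 (via 0,0,3).
Coefficient equations give f(k) = k*(k**3 + k**2 - 2*k - 1)/4.
R(k) = B(k−1)·f(k)/C(k) = k*(k**3 + k**2 - 2*k - 1)/(4*k**3 + 9*k**2 + 3*k - 1); s_k = R·t_k = 2*k*(-k**3 - k**2 + 2*k + 1).
Verify: -8*k**3 - 18*k**2 - 6*k + 2 matches t_k.
Evaluate s at k=6 and k=1: -2868 and 2; difference -2870.

Σ = -2870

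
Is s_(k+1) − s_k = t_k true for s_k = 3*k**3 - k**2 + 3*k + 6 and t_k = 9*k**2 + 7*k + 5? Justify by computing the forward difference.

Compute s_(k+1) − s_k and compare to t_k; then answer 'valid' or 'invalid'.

s_(k+1) = 3*k**3 + 8*k**2 + 10*k + 11
s_(k+1) − s_k = 9*k**2 + 7*k + 5
(s_(k+1) − s_k) − t_k = 0

valid (s_(k+1) − s_k reduces to t_k)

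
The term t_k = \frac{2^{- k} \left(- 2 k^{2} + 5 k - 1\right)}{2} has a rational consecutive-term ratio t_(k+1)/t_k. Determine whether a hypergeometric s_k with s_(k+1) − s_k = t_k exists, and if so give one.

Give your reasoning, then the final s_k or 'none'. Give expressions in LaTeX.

Compute t_(k+1)/t_k: get (2*k**2 - k - 2)/(2*(2*k**2 - 5*k + 1)).
Take A(k)=1/2, B(k)=1, C(k)=k**2 - 5*k/2 + 1/2.
Solve (1/2)·f(k+1) − (1)·f(k) = k**2 - 5*k/2 + 1/2.
d = 2 from the (0,0,2) case.
A polynomial solution: f(k) = -2*k**2 + k - 2.
Get s_k = R·t_k = (2*k**2 - k + 2)/2**k with R(k) = B(k−1)f(k)/C(k) = -2*(2*k**2 - k + 2)/(2*k**2 - 5*k + 1).
s_(k+1) − s_k = (-2*k**2 + 5*k - 1)/(2*2**k) = t_k.

s_k = 2^{- k} \left(2 k^{2} - k + 2\right)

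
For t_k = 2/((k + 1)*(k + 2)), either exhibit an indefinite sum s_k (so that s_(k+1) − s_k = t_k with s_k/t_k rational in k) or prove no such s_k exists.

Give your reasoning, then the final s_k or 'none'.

Compute t_(k+1)/t_k: get (k + 1)/(k + 3).
So A=k + 1 and B=k + 3, with C=1.
Solve (k + 1)·f(k+1) − (k + 2)·f(k) = 1.
Degrees (1,1,0) ⇒ d ≤ 1.
A polynomial solution: f(k) = k.
So s_k = (B(k−1)f/C)·t_k = (k*(k + 2))·t_k = 2*k/(k + 1).
Check: Δs_k = 2/(k**2 + 3*k + 2). ✓

s_k = 2*k/(k + 1)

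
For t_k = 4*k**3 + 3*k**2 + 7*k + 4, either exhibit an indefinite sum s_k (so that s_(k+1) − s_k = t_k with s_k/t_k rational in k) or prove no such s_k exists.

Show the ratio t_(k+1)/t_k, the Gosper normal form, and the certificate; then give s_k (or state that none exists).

s_k = k*(k**3 - k**2 + 3*k + 1)

Step 1: r(k) = (4*k**3 + 15*k**2 + 25*k + 18)/(4*k**3 + 3*k**2 + 7*k + 4).
Factor: A=1; B=1; C=k**3 + 3*k**2/4 + 7*k/4 + 1.
Solve (1)·f(k+1) − (1)·f(k) = k**3 + 3*k**2/4 + 7*k/4 + 1.
From deg A=0, deg B=0, deg C=3: d=4.
Match coefficients ⇒ f(k) = k*(k**3 - k**2 + 3*k + 1)/4.
So s_k = (B(k−1)f/C)·t_k = (k*(k**3 - k**2 + 3*k + 1)/(4*k**3 + 3*k**2 + 7*k + 4))·t_k = k*(k**3 - k**2 + 3*k + 1).
Verify: 4*k**3 + 3*k**2 + 7*k + 4 matches t_k.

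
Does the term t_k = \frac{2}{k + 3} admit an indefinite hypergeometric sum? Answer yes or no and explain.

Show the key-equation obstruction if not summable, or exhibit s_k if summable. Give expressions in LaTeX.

Step 1: r(k) = (k + 3)/(k + 4).
Gosper form: A/B · C(k+1)/C(k) with A=k + 3, B=k + 4, C=1.
Solve (k + 3)·f(k+1) − (k + 3)·f(k) = 1.
Bound: deg f ≤ 0.
f = c0 ⇒ A·f(k+1) − B(k−1)·f(k) − C = -1. The system {-1 = 0} is inconsistent; no antidifference.

No; the coefficient equations for f are inconsistent.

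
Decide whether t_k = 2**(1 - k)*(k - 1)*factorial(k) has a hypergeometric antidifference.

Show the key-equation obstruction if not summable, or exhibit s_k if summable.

r(k) = k*(k + 1)/(2*(k - 1)) after simplifying.
Gosper form: A/B · C(k+1)/C(k) with A=k/2 + 1/2, B=1, C=k - 1.
Key eq: (k/2 + 1/2)·f(k+1) = (1)·f(k) + (k - 1).
deg f ≤ 0 (via 1,0,1).
Solving with deg f ≤ 0: f(k) = 2.
R(k) = B(k−1)·f(k)/C(k) = 2/(k - 1); s_k = R·t_k = 2**(2 - k)*factorial(k).
Check: Δs_k = 2**(1 - k)*(k - 1)*factorial(k). ✓

Yes. s_k = 2**(2 - k)*factorial(k).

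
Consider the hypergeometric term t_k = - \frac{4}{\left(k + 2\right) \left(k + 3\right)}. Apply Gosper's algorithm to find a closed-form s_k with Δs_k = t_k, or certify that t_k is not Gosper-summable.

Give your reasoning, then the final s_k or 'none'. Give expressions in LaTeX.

s_k = - \frac{2 k}{k + 2}

Ratio r(k) = (k + 2)/(k + 4).
Take A(k)=k + 2, B(k)=k + 4, C(k)=1.
f must satisfy (k + 2)·f(k+1) − (k + 3)·f(k) = 1.
d = 1 from the (1,1,0) case.
Coefficient equations give f(k) = k/2.
R(k) = B(k−1)·f(k)/C(k) = k*(k + 3)/2; s_k = R·t_k = -2*k/(k + 2).
Verify: -4/(k**2 + 5*k + 6) matches t_k.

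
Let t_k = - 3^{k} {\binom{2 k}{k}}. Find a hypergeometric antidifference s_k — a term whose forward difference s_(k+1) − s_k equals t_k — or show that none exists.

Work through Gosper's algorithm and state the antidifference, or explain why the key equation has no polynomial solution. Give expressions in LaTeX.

none (Gosper's algorithm certifies no s_k)

t_(k+1)/t_k = 6*(2*k + 1)/(k + 1).
So A=12*k + 6 and B=k + 1, with C=1.
Solve (12*k + 6)·f(k+1) − (k)·f(k) = 1.
From deg A=1, deg B=1, deg C=0: d=-1.
Bound -1 < 0, so the key equation has no polynomial solution.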